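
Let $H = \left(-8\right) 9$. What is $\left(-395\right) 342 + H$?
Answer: $-135162$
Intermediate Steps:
$H = -72$
$\left(-395\right) 342 + H = \left(-395\right) 342 - 72 = -135090 - 72 = -135162$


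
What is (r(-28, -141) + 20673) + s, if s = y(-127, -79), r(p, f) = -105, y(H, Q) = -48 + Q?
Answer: 20441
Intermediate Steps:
s = -127 (s = -48 - 79 = -127)
(r(-28, -141) + 20673) + s = (-105 + 20673) - 127 = 20568 - 127 = 20441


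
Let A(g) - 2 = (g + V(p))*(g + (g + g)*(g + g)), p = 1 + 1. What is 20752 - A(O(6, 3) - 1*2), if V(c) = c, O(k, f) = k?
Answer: 20342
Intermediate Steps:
p = 2
A(g) = 2 + (2 + g)*(g + 4*g²) (A(g) = 2 + (g + 2)*(g + (g + g)*(g + g)) = 2 + (2 + g)*(g + (2*g)*(2*g)) = 2 + (2 + g)*(g + 4*g²))
20752 - A(O(6, 3) - 1*2) = 20752 - (2 + 2*(6 - 1*2) + 4*(6 - 1*2)³ + 9*(6 - 1*2)²) = 20752 - (2 + 2*(6 - 2) + 4*(6 - 2)³ + 9*(6 - 2)²) = 20752 - (2 + 2*4 + 4*4³ + 9*4²) = 20752 - (2 + 8 + 4*64 + 9*16) = 20752 - (2 + 8 + 256 + 144) = 20752 - 1*410 = 20752 - 410 = 20342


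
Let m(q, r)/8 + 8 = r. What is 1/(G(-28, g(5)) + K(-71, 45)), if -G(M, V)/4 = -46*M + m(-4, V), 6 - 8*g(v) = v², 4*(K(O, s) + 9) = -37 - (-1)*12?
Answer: -4/19341 ≈ -0.00020681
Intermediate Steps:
K(O, s) = -61/4 (K(O, s) = -9 + (-37 - (-1)*12)/4 = -9 + (-37 - 1*(-12))/4 = -9 + (-37 + 12)/4 = -9 + (¼)*(-25) = -9 - 25/4 = -61/4)
m(q, r) = -64 + 8*r
g(v) = ¾ - v²/8
G(M, V) = 256 - 32*V + 184*M (G(M, V) = -4*(-46*M + (-64 + 8*V)) = -4*(-64 - 46*M + 8*V) = 256 - 32*V + 184*M)
1/(G(-28, g(5)) + K(-71, 45)) = 1/((256 - 32*(¾ - ⅛*5²) + 184*(-28)) - 61/4) = 1/((256 - 32*(¾ - ⅛*25) - 5152) - 61/4) = 1/((256 - 32*(¾ - 25/8) - 5152) - 61/4) = 1/((256 - 32*(-19/8) - 5152) - 61/4) = 1/((256 + 76 - 5152) - 61/4) = 1/(-4820 - 61/4) = 1/(-19341/4) = -4/19341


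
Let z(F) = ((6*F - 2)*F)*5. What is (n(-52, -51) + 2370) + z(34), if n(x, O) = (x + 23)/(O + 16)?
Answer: 1284879/35 ≈ 36711.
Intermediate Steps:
z(F) = 5*F*(-2 + 6*F) (z(F) = ((-2 + 6*F)*F)*5 = (F*(-2 + 6*F))*5 = 5*F*(-2 + 6*F))
n(x, O) = (23 + x)/(16 + O)
(n(-52, -51) + 2370) + z(34) = ((23 - 52)/(16 - 51) + 2370) + 10*34*(-1 + 3*34) = (-29/(-35) + 2370) + 10*34*(-1 + 102) = (-1/35*(-29) + 2370) + 10*34*101 = (29/35 + 2370) + 34340 = 82979/35 + 34340 = 1284879/35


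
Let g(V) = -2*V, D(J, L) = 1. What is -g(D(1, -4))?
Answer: 2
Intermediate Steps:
-g(D(1, -4)) = -(-2) = -1*(-2) = 2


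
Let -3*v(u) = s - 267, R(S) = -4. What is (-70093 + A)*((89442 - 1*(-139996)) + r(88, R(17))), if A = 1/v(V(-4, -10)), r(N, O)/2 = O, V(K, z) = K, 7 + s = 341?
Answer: -1077456966620/67 ≈ -1.6081e+10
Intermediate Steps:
s = 334 (s = -7 + 341 = 334)
r(N, O) = 2*O
v(u) = -67/3 (v(u) = -(334 - 267)/3 = -1/3*67 = -67/3)
A = -3/67 (A = 1/(-67/3) = -3/67 ≈ -0.044776)
(-70093 + A)*((89442 - 1*(-139996)) + r(88, R(17))) = (-70093 - 3/67)*((89442 - 1*(-139996)) + 2*(-4)) = -4696234*((89442 + 139996) - 8)/67 = -4696234*(229438 - 8)/67 = -4696234/67*229430 = -1077456966620/67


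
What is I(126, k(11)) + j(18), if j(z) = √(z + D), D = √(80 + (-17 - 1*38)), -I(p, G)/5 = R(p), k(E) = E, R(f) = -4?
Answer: 20 + √23 ≈ 24.796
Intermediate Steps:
I(p, G) = 20 (I(p, G) = -5*(-4) = 20)
D = 5 (D = √(80 + (-17 - 38)) = √(80 - 55) = √25 = 5)
j(z) = √(5 + z) (j(z) = √(z + 5) = √(5 + z))
I(126, k(11)) + j(18) = 20 + √(5 + 18) = 20 + √23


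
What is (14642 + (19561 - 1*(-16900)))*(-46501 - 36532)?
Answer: -4243235399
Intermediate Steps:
(14642 + (19561 - 1*(-16900)))*(-46501 - 36532) = (14642 + (19561 + 16900))*(-83033) = (14642 + 36461)*(-83033) = 51103*(-83033) = -4243235399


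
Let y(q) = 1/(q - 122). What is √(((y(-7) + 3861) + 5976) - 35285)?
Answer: I*√423480297/129 ≈ 159.52*I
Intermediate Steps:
y(q) = 1/(-122 + q)
√(((y(-7) + 3861) + 5976) - 35285) = √(((1/(-122 - 7) + 3861) + 5976) - 35285) = √(((1/(-129) + 3861) + 5976) - 35285) = √(((-1/129 + 3861) + 5976) - 35285) = √((498068/129 + 5976) - 35285) = √(1268972/129 - 35285) = √(-3282793/129) = I*√423480297/129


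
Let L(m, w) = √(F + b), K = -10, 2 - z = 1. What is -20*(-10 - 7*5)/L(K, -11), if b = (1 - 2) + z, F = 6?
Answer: 150*√6 ≈ 367.42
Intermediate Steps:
z = 1 (z = 2 - 1*1 = 2 - 1 = 1)
b = 0 (b = (1 - 2) + 1 = -1 + 1 = 0)
L(m, w) = √6 (L(m, w) = √(6 + 0) = √6)
-20*(-10 - 7*5)/L(K, -11) = -20*(-10 - 7*5)/(√6) = -20*(-10 - 35)*√6/6 = -(-900)*√6/6 = -(-150)*√6 = 150*√6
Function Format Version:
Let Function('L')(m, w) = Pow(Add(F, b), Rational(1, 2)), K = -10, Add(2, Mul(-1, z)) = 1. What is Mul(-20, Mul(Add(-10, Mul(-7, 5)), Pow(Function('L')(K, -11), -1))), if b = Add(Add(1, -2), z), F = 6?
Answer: Mul(150, Pow(6, Rational(1, 2))) ≈ 367.42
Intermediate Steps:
z = 1 (z = Add(2, Mul(-1, 1)) = Add(2, -1) = 1)
b = 0 (b = Add(Add(1, -2), 1) = Add(-1, 1) = 0)
Function('L')(m, w) = Pow(6, Rational(1, 2)) (Function('L')(m, w) = Pow(Add(6, 0), Rational(1, 2)) = Pow(6, Rational(1, 2)))
Mul(-20, Mul(Add(-10, Mul(-7, 5)), Pow(Function('L')(K, -11), -1))) = Mul(-20, Mul(Add(-10, Mul(-7, 5)), Pow(Pow(6, Rational(1, 2)), -1))) = Mul(-20, Mul(Add(-10, -35), Mul(Rational(1, 6), Pow(6, Rational(1, 2))))) = Mul(-20, Mul(-45, Mul(Rational(1, 6), Pow(6, Rational(1, 2))))) = Mul(-20, Mul(Rational(-15, 2), Pow(6, Rational(1, 2)))) = Mul(150, Pow(6, Rational(1, 2)))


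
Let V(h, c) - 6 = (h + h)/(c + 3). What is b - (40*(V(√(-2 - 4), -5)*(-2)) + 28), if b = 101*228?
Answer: 23480 - 80*I*√6 ≈ 23480.0 - 195.96*I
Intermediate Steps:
V(h, c) = 6 + 2*h/(3 + c) (V(h, c) = 6 + (h + h)/(c + 3) = 6 + (2*h)/(3 + c) = 6 + 2*h/(3 + c))
b = 23028
b - (40*(V(√(-2 - 4), -5)*(-2)) + 28) = 23028 - (40*((2*(9 + √(-2 - 4) + 3*(-5))/(3 - 5))*(-2)) + 28) = 23028 - (40*((2*(9 + √(-6) - 15)/(-2))*(-2)) + 28) = 23028 - (40*((2*(-½)*(9 + I*√6 - 15))*(-2)) + 28) = 23028 - (40*((2*(-½)*(-6 + I*√6))*(-2)) + 28) = 23028 - (40*((6 - I*√6)*(-2)) + 28) = 23028 - (40*(-12 + 2*I*√6) + 28) = 23028 - ((-480 + 80*I*√6) + 28) = 23028 - (-452 + 80*I*√6) = 23028 + (452 - 80*I*√6) = 23480 - 80*I*√6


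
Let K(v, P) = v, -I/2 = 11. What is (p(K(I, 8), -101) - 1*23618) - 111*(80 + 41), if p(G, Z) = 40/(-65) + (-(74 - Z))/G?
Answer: -10593915/286 ≈ -37042.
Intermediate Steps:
I = -22 (I = -2*11 = -22)
p(G, Z) = -8/13 + (-74 + Z)/G (p(G, Z) = 40*(-1/65) + (-74 + Z)/G = -8/13 + (-74 + Z)/G)
(p(K(I, 8), -101) - 1*23618) - 111*(80 + 41) = ((-74 - 101 - 8/13*(-22))/(-22) - 1*23618) - 111*(80 + 41) = (-(-74 - 101 + 176/13)/22 - 23618) - 111*121 = (-1/22*(-2099/13) - 23618) - 1*13431 = (2099/286 - 23618) - 13431 = -6752649/286 - 13431 = -10593915/286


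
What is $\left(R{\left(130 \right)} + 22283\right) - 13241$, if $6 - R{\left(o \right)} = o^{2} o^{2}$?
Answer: $-285600952$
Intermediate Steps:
$R{\left(o \right)} = 6 - o^{4}$ ($R{\left(o \right)} = 6 - o^{2} o^{2} = 6 - o^{4}$)
$\left(R{\left(130 \right)} + 22283\right) - 13241 = \left(\left(6 - 130^{4}\right) + 22283\right) - 13241 = \left(\left(6 - 285610000\right) + 22283\right) - 13241 = \left(-285609994 + 22283\right) - 13241 = -285587711 - 13241 = -285600952$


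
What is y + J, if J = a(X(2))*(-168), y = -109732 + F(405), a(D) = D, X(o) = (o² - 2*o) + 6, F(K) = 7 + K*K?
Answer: 53292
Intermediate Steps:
F(K) = 7 + K²
X(o) = 6 + o² - 2*o
y = 54300 (y = -109732 + (7 + 405²) = -109732 + (7 + 164025) = -109732 + 164032 = 54300)
J = -1008 (J = (6 + 2² - 2*2)*(-168) = (6 + 4 - 4)*(-168) = 6*(-168) = -1008)
y + J = 54300 - 1008 = 53292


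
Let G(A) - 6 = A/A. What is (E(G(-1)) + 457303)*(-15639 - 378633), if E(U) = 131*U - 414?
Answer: -180500087232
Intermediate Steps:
G(A) = 7 (G(A) = 6 + A/A = 6 + 1 = 7)
E(U) = -414 + 131*U
(E(G(-1)) + 457303)*(-15639 - 378633) = ((-414 + 131*7) + 457303)*(-15639 - 378633) = ((-414 + 917) + 457303)*(-394272) = (503 + 457303)*(-394272) = 457806*(-394272) = -180500087232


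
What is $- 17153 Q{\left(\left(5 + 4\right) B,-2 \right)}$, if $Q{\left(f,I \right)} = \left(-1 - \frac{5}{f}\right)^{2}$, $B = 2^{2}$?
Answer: $- \frac{28834193}{1296} \approx -22249.0$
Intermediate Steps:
$B = 4$
$- 17153 Q{\left(\left(5 + 4\right) B,-2 \right)} = - 17153 \frac{\left(5 + \left(5 + 4\right) 4\right)^{2}}{16 \left(5 + 4\right)^{2}} = - 17153 \frac{\left(5 + 9 \cdot 4\right)^{2}}{1296} = - 17153 \frac{\left(5 + 36\right)^{2}}{1296} = - 17153 \frac{41^{2}}{1296} = - 17153 \cdot \frac{1}{1296} \cdot 1681 = \left(-17153\right) \frac{1681}{1296} = - \frac{28834193}{1296}$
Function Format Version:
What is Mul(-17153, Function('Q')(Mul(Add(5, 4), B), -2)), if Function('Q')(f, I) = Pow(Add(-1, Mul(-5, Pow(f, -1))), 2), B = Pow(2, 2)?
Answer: Rational(-28834193, 1296) ≈ -22249.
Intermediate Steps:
B = 4
Mul(-17153, Function('Q')(Mul(Add(5, 4), B), -2)) = Mul(-17153, Mul(Pow(Mul(Add(5, 4), 4), -2), Pow(Add(5, Mul(Add(5, 4), 4)), 2))) = Mul(-17153, Mul(Pow(Mul(9, 4), -2), Pow(Add(5, Mul(9, 4)), 2))) = Mul(-17153, Mul(Pow(36, -2), Pow(Add(5, 36), 2))) = Mul(-17153, Mul(Rational(1, 1296), Pow(41, 2))) = Mul(-17153, Mul(Rational(1, 1296), 1681)) = Mul(-17153, Rational(1681, 1296)) = Rational(-28834193, 1296)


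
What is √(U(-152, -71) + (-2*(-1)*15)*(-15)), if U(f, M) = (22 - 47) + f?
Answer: I*√627 ≈ 25.04*I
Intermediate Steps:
U(f, M) = -25 + f
√(U(-152, -71) + (-2*(-1)*15)*(-15)) = √((-25 - 152) + (-2*(-1)*15)*(-15)) = √(-177 + (2*15)*(-15)) = √(-177 + 30*(-15)) = √(-177 - 450) = √(-627) = I*√627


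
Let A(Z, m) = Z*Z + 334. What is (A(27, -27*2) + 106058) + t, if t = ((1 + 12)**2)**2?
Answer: 135682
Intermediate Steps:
A(Z, m) = 334 + Z**2 (A(Z, m) = Z**2 + 334 = 334 + Z**2)
t = 28561 (t = (13**2)**2 = 169**2 = 28561)
(A(27, -27*2) + 106058) + t = ((334 + 27**2) + 106058) + 28561 = ((334 + 729) + 106058) + 28561 = (1063 + 106058) + 28561 = 107121 + 28561 = 135682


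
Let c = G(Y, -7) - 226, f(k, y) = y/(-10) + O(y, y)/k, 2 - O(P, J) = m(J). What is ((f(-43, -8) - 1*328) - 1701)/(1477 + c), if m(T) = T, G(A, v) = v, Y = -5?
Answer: -436113/267460 ≈ -1.6306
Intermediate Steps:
O(P, J) = 2 - J
f(k, y) = -y/10 + (2 - y)/k (f(k, y) = y/(-10) + (2 - y)/k = y*(-1/10) + (2 - y)/k = -y/10 + (2 - y)/k)
c = -233 (c = -7 - 226 = -233)
((f(-43, -8) - 1*328) - 1701)/(1477 + c) = (((2 - 1*(-8) - 1/10*(-43)*(-8))/(-43) - 1*328) - 1701)/(1477 - 233) = ((-(2 + 8 - 172/5)/43 - 328) - 1701)/1244 = ((-1/43*(-122/5) - 328) - 1701)*(1/1244) = ((122/215 - 328) - 1701)*(1/1244) = (-70398/215 - 1701)*(1/1244) = -436113/215*1/1244 = -436113/267460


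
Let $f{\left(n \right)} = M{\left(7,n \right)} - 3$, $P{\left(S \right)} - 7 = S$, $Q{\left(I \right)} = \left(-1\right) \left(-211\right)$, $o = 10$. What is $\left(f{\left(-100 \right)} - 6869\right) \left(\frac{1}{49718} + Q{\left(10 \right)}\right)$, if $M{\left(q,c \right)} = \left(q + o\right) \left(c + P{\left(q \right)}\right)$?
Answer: $- \frac{43713909333}{24859} \approx -1.7585 \cdot 10^{6}$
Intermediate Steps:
$Q{\left(I \right)} = 211$
$P{\left(S \right)} = 7 + S$
$M{\left(q,c \right)} = \left(10 + q\right) \left(7 + c + q\right)$ ($M{\left(q,c \right)} = \left(q + 10\right) \left(c + \left(7 + q\right)\right) = \left(10 + q\right) \left(7 + c + q\right)$)
$f{\left(n \right)} = 235 + 17 n$ ($f{\left(n \right)} = \left(70 + 7^{2} + 10 n + 17 \cdot 7 + n 7\right) - 3 = \left(70 + 49 + 10 n + 119 + 7 n\right) - 3 = \left(238 + 17 n\right) - 3 = 235 + 17 n$)
$\left(f{\left(-100 \right)} - 6869\right) \left(\frac{1}{49718} + Q{\left(10 \right)}\right) = \left(\left(235 + 17 \left(-100\right)\right) - 6869\right) \left(\frac{1}{49718} + 211\right) = \left(\left(235 - 1700\right) - 6869\right) \left(\frac{1}{49718} + 211\right) = \left(-1465 - 6869\right) \frac{10490499}{49718} = \left(-8334\right) \frac{10490499}{49718} = - \frac{43713909333}{24859}$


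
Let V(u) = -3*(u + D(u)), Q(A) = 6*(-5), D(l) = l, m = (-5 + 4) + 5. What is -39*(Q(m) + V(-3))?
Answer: 468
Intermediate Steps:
m = 4 (m = -1 + 5 = 4)
Q(A) = -30
V(u) = -6*u (V(u) = -3*(u + u) = -6*u)
-39*(Q(m) + V(-3)) = -39*(-30 - 6*(-3)) = -39*(-30 + 18) = -39*(-12) = 468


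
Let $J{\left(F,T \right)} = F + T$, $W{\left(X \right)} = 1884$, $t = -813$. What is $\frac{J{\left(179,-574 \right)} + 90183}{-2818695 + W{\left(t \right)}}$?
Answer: $- \frac{89788}{2816811} \approx -0.031876$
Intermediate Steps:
$\frac{J{\left(179,-574 \right)} + 90183}{-2818695 + W{\left(t \right)}} = \frac{\left(179 - 574\right) + 90183}{-2818695 + 1884} = \frac{-395 + 90183}{-2816811} = 89788 \left(- \frac{1}{2816811}\right) = - \frac{89788}{2816811}$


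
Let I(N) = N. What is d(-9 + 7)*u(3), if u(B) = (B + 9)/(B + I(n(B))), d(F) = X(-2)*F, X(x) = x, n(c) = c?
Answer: 8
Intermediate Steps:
d(F) = -2*F
u(B) = (9 + B)/(2*B) (u(B) = (B + 9)/(B + B) = (9 + B)/((2*B)) = (9 + B)*(1/(2*B)) = (9 + B)/(2*B))
d(-9 + 7)*u(3) = (-2*(-9 + 7))*((1/2)*(9 + 3)/3) = (-2*(-2))*((1/2)*(1/3)*12) = 4*2 = 8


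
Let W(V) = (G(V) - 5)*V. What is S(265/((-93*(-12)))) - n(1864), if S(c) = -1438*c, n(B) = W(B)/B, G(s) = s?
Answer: -1227857/558 ≈ -2200.5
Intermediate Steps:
W(V) = V*(-5 + V) (W(V) = (V - 5)*V = (-5 + V)*V = V*(-5 + V))
n(B) = -5 + B (n(B) = (B*(-5 + B))/B = -5 + B)
S(265/((-93*(-12)))) - n(1864) = -381070/((-93*(-12))) - (-5 + 1864) = -381070/1116 - 1*1859 = -381070/1116 - 1859 = -1438*265/1116 - 1859 = -190535/558 - 1859 = -1227857/558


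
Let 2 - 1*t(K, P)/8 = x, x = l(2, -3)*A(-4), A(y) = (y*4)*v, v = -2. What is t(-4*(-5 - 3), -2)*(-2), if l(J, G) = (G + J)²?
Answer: 480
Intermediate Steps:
A(y) = -8*y (A(y) = (y*4)*(-2) = (4*y)*(-2) = -8*y)
x = 32 (x = (-3 + 2)²*(-8*(-4)) = (-1)²*32 = 1*32 = 32)
t(K, P) = -240 (t(K, P) = 16 - 8*32 = 16 - 256 = -240)
t(-4*(-5 - 3), -2)*(-2) = -240*(-2) = 480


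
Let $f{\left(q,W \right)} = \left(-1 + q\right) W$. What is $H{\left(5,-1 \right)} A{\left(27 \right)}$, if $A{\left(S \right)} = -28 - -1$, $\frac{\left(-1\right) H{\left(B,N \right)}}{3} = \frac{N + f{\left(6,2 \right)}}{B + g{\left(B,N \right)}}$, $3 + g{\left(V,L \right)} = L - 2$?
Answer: $-729$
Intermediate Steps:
$f{\left(q,W \right)} = W \left(-1 + q\right)$
$g{\left(V,L \right)} = -5 + L$ ($g{\left(V,L \right)} = -3 + \left(L - 2\right) = -3 + \left(-2 + L\right) = -5 + L$)
$H{\left(B,N \right)} = - \frac{3 \left(10 + N\right)}{-5 + B + N}$ ($H{\left(B,N \right)} = - 3 \frac{N + 2 \left(-1 + 6\right)}{B + \left(-5 + N\right)} = - 3 \frac{N + 2 \cdot 5}{-5 + B + N} = - 3 \frac{N + 10}{-5 + B + N} = - 3 \frac{10 + N}{-5 + B + N} = - \frac{3 \left(10 + N\right)}{-5 + B + N}$)
$A{\left(S \right)} = -27$ ($A{\left(S \right)} = -28 + 1 = -27$)
$H{\left(5,-1 \right)} A{\left(27 \right)} = \frac{3 \left(-10 - -1\right)}{-5 + 5 - 1} \left(-27\right) = \frac{3 \left(-10 + 1\right)}{-1} \left(-27\right) = 3 \left(-1\right) \left(-9\right) \left(-27\right) = 27 \left(-27\right) = -729$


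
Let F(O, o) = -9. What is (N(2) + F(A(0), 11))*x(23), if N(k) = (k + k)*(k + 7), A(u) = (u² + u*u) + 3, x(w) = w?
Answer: 621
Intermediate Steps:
A(u) = 3 + 2*u² (A(u) = (u² + u²) + 3 = 2*u² + 3 = 3 + 2*u²)
N(k) = 2*k*(7 + k) (N(k) = (2*k)*(7 + k) = 2*k*(7 + k))
(N(2) + F(A(0), 11))*x(23) = (2*2*(7 + 2) - 9)*23 = (2*2*9 - 9)*23 = (36 - 9)*23 = 27*23 = 621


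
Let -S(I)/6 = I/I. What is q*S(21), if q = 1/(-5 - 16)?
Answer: 2/7 ≈ 0.28571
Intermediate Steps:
S(I) = -6 (S(I) = -6*I/I = -6*1 = -6)
q = -1/21 (q = 1/(-21) = -1/21 ≈ -0.047619)
q*S(21) = -1/21*(-6) = 2/7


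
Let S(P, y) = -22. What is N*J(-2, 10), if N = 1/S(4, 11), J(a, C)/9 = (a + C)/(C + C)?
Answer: -9/55 ≈ -0.16364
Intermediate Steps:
J(a, C) = 9*(C + a)/(2*C) (J(a, C) = 9*((a + C)/(C + C)) = 9*((C + a)/((2*C))) = 9*((C + a)*(1/(2*C))) = 9*((C + a)/(2*C)) = 9*(C + a)/(2*C))
N = -1/22 (N = 1/(-22) = -1/22 ≈ -0.045455)
N*J(-2, 10) = -9*(10 - 2)/(44*10) = -9*8/(44*10) = -1/22*18/5 = -9/55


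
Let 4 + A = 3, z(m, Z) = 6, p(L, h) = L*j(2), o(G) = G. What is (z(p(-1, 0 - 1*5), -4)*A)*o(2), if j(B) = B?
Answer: -12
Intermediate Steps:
p(L, h) = 2*L (p(L, h) = L*2 = 2*L)
A = -1 (A = -4 + 3 = -1)
(z(p(-1, 0 - 1*5), -4)*A)*o(2) = (6*(-1))*2 = -6*2 = -12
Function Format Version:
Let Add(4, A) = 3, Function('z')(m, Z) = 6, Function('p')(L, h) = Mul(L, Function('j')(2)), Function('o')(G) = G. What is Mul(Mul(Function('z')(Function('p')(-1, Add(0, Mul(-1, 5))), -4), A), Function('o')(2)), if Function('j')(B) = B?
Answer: -12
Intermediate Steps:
Function('p')(L, h) = Mul(2, L) (Function('p')(L, h) = Mul(L, 2) = Mul(2, L))
A = -1 (A = Add(-4, 3) = -1)
Mul(Mul(Function('z')(Function('p')(-1, Add(0, Mul(-1, 5))), -4), A), Function('o')(2)) = Mul(Mul(6, -1), 2) = Mul(-6, 2) = -12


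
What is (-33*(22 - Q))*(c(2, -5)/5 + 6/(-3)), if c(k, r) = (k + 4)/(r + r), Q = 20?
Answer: 3498/25 ≈ 139.92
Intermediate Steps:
c(k, r) = (4 + k)/(2*r) (c(k, r) = (4 + k)/((2*r)) = (4 + k)*(1/(2*r)) = (4 + k)/(2*r))
(-33*(22 - Q))*(c(2, -5)/5 + 6/(-3)) = (-33*(22 - 1*20))*(((½)*(4 + 2)/(-5))/5 + 6/(-3)) = (-33*(22 - 20))*(((½)*(-⅕)*6)*(⅕) + 6*(-⅓)) = (-33*2)*(-⅗*⅕ - 2) = -66*(-3/25 - 2) = -66*(-53/25) = 3498/25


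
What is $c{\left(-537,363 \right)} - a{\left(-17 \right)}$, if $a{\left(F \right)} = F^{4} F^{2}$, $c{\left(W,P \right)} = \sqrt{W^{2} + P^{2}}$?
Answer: $-24137569 + 3 \sqrt{46682} \approx -2.4137 \cdot 10^{7}$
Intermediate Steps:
$c{\left(W,P \right)} = \sqrt{P^{2} + W^{2}}$
$a{\left(F \right)} = F^{6}$
$c{\left(-537,363 \right)} - a{\left(-17 \right)} = \sqrt{363^{2} + \left(-537\right)^{2}} - \left(-17\right)^{6} = \sqrt{131769 + 288369} - 24137569 = \sqrt{420138} - 24137569 = 3 \sqrt{46682} - 24137569 = -24137569 + 3 \sqrt{46682}$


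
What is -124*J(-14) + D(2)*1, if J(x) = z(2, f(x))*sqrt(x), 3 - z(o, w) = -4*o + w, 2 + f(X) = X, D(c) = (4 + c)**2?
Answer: 36 - 3348*I*sqrt(14) ≈ 36.0 - 12527.0*I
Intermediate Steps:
f(X) = -2 + X
z(o, w) = 3 - w + 4*o (z(o, w) = 3 - (-4*o + w) = 3 - (w - 4*o) = 3 + (-w + 4*o) = 3 - w + 4*o)
J(x) = sqrt(x)*(13 - x) (J(x) = (3 - (-2 + x) + 4*2)*sqrt(x) = (3 + (2 - x) + 8)*sqrt(x) = (13 - x)*sqrt(x) = sqrt(x)*(13 - x))
-124*J(-14) + D(2)*1 = -124*sqrt(-14)*(13 - 1*(-14)) + (4 + 2)**2*1 = -124*I*sqrt(14)*(13 + 14) + 6**2*1 = -124*I*sqrt(14)*27 + 36*1 = -3348*I*sqrt(14) + 36 = 36 - 3348*I*sqrt(14)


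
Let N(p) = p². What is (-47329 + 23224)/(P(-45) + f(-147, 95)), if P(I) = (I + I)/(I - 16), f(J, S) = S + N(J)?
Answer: -1470405/1324034 ≈ -1.1105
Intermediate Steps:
f(J, S) = S + J²
P(I) = 2*I/(-16 + I) (P(I) = (2*I)/(-16 + I) = 2*I/(-16 + I))
(-47329 + 23224)/(P(-45) + f(-147, 95)) = (-47329 + 23224)/(2*(-45)/(-16 - 45) + (95 + (-147)²)) = -24105/(2*(-45)/(-61) + (95 + 21609)) = -24105/(2*(-45)*(-1/61) + 21704) = -24105/(90/61 + 21704) = -24105/1324034/61 = -24105*61/1324034 = -1470405/1324034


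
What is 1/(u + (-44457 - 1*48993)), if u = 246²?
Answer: -1/32934 ≈ -3.0364e-5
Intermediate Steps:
u = 60516
1/(u + (-44457 - 1*48993)) = 1/(60516 + (-44457 - 1*48993)) = 1/(60516 + (-44457 - 48993)) = 1/(60516 - 93450) = 1/(-32934) = -1/32934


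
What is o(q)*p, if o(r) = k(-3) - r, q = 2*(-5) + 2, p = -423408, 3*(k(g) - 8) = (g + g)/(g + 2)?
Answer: -7621344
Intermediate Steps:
k(g) = 8 + 2*g/(3*(2 + g)) (k(g) = 8 + ((g + g)/(g + 2))/3 = 8 + ((2*g)/(2 + g))/3 = 8 + (2*g/(2 + g))/3 = 8 + 2*g/(3*(2 + g)))
q = -8 (q = -10 + 2 = -8)
o(r) = 10 - r (o(r) = 2*(24 + 13*(-3))/(3*(2 - 3)) - r = (⅔)*(24 - 39)/(-1) - r = (⅔)*(-1)*(-15) - r = 10 - r)
o(q)*p = (10 - 1*(-8))*(-423408) = (10 + 8)*(-423408) = 18*(-423408) = -7621344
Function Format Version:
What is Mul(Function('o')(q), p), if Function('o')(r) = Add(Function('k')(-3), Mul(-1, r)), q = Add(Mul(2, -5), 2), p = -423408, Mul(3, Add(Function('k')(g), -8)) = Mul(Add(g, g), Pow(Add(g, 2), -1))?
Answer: -7621344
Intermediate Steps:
Function('k')(g) = Add(8, Mul(Rational(2, 3), g, Pow(Add(2, g), -1))) (Function('k')(g) = Add(8, Mul(Rational(1, 3), Mul(Add(g, g), Pow(Add(g, 2), -1)))) = Add(8, Mul(Rational(1, 3), Mul(Mul(2, g), Pow(Add(2, g), -1)))) = Add(8, Mul(Rational(1, 3), Mul(2, g, Pow(Add(2, g), -1)))) = Add(8, Mul(Rational(2, 3), g, Pow(Add(2, g), -1))))
q = -8 (q = Add(-10, 2) = -8)
Function('o')(r) = Add(10, Mul(-1, r)) (Function('o')(r) = Add(Mul(Rational(2, 3), Pow(Add(2, -3), -1), Add(24, Mul(13, -3))), Mul(-1, r)) = Add(Mul(Rational(2, 3), Pow(-1, -1), Add(24, -39)), Mul(-1, r)) = Add(Mul(Rational(2, 3), -1, -15), Mul(-1, r)) = Add(10, Mul(-1, r)))
Mul(Function('o')(q), p) = Mul(Add(10, Mul(-1, -8)), -423408) = Mul(Add(10, 8), -423408) = Mul(18, -423408) = -7621344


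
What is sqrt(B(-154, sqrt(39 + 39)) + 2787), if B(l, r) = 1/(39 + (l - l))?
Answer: sqrt(4239066)/39 ≈ 52.792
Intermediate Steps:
B(l, r) = 1/39 (B(l, r) = 1/(39 + 0) = 1/39)
sqrt(B(-154, sqrt(39 + 39)) + 2787) = sqrt(1/39 + 2787) = sqrt(108694/39) = sqrt(4239066)/39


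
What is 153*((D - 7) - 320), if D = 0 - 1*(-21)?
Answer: -46818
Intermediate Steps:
D = 21 (D = 0 + 21 = 21)
153*((D - 7) - 320) = 153*((21 - 7) - 320) = 153*(14 - 320) = 153*(-306) = -46818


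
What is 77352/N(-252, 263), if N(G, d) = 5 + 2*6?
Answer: 77352/17 ≈ 4550.1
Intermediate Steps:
N(G, d) = 17 (N(G, d) = 5 + 12 = 17)
77352/N(-252, 263) = 77352/17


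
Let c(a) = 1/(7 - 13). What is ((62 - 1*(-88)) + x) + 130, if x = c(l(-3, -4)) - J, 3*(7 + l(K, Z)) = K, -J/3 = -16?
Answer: 1391/6 ≈ 231.83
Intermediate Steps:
J = 48 (J = -3*(-16) = 48)
l(K, Z) = -7 + K/3
c(a) = -⅙ (c(a) = 1/(-6) = -⅙)
x = -289/6 (x = -⅙ - 1*48 = -⅙ - 48 = -289/6 ≈ -48.167)
((62 - 1*(-88)) + x) + 130 = ((62 - 1*(-88)) - 289/6) + 130 = ((62 + 88) - 289/6) + 130 = (150 - 289/6) + 130 = 611/6 + 130 = 1391/6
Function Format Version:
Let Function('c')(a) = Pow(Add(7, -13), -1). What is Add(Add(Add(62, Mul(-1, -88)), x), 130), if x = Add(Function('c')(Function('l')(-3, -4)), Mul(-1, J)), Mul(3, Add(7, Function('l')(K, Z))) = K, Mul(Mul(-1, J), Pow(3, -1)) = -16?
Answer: Rational(1391, 6) ≈ 231.83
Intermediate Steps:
J = 48 (J = Mul(-3, -16) = 48)
Function('l')(K, Z) = Add(-7, Mul(Rational(1, 3), K))
Function('c')(a) = Rational(-1, 6) (Function('c')(a) = Pow(-6, -1) = Rational(-1, 6))
x = Rational(-289, 6) (x = Add(Rational(-1, 6), Mul(-1, 48)) = Add(Rational(-1, 6), -48) = Rational(-289, 6) ≈ -48.167)
Add(Add(Add(62, Mul(-1, -88)), x), 130) = Add(Add(Add(62, Mul(-1, -88)), Rational(-289, 6)), 130) = Add(Add(Add(62, 88), Rational(-289, 6)), 130) = Add(Add(150, Rational(-289, 6)), 130) = Add(Rational(611, 6), 130) = Rational(1391, 6)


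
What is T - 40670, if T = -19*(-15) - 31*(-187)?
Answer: -34588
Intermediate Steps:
T = 6082 (T = 285 + 5797 = 6082)
T - 40670 = 6082 - 40670 = -34588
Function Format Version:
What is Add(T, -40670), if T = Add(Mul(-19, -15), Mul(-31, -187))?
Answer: -34588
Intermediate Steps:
T = 6082 (T = Add(285, 5797) = 6082)
Add(T, -40670) = Add(6082, -40670) = -34588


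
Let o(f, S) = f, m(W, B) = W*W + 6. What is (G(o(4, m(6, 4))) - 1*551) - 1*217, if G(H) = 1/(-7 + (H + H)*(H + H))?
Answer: -43775/57 ≈ -767.98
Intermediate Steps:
m(W, B) = 6 + W² (m(W, B) = W² + 6 = 6 + W²)
G(H) = 1/(-7 + 4*H²) (G(H) = 1/(-7 + (2*H)*(2*H)) = 1/(-7 + 4*H²))
(G(o(4, m(6, 4))) - 1*551) - 1*217 = (1/(-7 + 4*4²) - 1*551) - 1*217 = (1/(-7 + 4*16) - 551) - 217 = (1/(-7 + 64) - 551) - 217 = (1/57 - 551) - 217 = -31406/57 - 217 = -43775/57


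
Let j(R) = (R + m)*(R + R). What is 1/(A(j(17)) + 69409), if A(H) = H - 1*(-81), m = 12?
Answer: 1/70476 ≈ 1.4189e-5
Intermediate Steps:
j(R) = 2*R*(12 + R) (j(R) = (R + 12)*(R + R) = (12 + R)*(2*R) = 2*R*(12 + R))
A(H) = 81 + H (A(H) = H + 81 = 81 + H)
1/(A(j(17)) + 69409) = 1/((81 + 2*17*(12 + 17)) + 69409) = 1/((81 + 2*17*29) + 69409) = 1/((81 + 986) + 69409) = 1/(1067 + 69409) = 1/70476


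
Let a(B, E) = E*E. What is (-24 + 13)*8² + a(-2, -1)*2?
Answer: -702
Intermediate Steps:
a(B, E) = E²
(-24 + 13)*8² + a(-2, -1)*2 = (-24 + 13)*8² + (-1)²*2 = -11*64 + 1*2 = -704 + 2 = -702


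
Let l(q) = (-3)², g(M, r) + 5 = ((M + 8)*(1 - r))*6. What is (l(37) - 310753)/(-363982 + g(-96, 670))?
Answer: 310744/10755 ≈ 28.893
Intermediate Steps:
g(M, r) = -5 + 6*(1 - r)*(8 + M) (g(M, r) = -5 + ((M + 8)*(1 - r))*6 = -5 + ((8 + M)*(1 - r))*6 = -5 + ((1 - r)*(8 + M))*6 = -5 + 6*(1 - r)*(8 + M))
l(q) = 9
(l(37) - 310753)/(-363982 + g(-96, 670)) = (9 - 310753)/(-363982 + (43 - 48*670 + 6*(-96) - 6*(-96)*670)) = -310744/(-363982 + (43 - 32160 - 576 + 385920)) = -310744/(-363982 + 353227) = -310744/(-10755) = -310744*(-1/10755) = 310744/10755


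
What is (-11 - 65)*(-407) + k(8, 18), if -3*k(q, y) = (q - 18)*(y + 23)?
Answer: 93206/3 ≈ 31069.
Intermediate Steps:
k(q, y) = -(-18 + q)*(23 + y)/3 (k(q, y) = -(q - 18)*(y + 23)/3 = -(-18 + q)*(23 + y)/3)
(-11 - 65)*(-407) + k(8, 18) = (-11 - 65)*(-407) + (138 + 6*18 - 23/3*8 - ⅓*8*18) = -76*(-407) + (138 + 108 - 184/3 - 48) = 30932 + 410/3 = 93206/3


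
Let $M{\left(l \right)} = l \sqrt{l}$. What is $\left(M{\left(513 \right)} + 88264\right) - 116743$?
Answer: $-28479 + 1539 \sqrt{57} \approx -16860.0$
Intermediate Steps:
$M{\left(l \right)} = l^{\frac{3}{2}}$
$\left(M{\left(513 \right)} + 88264\right) - 116743 = \left(513^{\frac{3}{2}} + 88264\right) - 116743 = \left(1539 \sqrt{57} + 88264\right) - 116743 = \left(88264 + 1539 \sqrt{57}\right) - 116743 = -28479 + 1539 \sqrt{57}$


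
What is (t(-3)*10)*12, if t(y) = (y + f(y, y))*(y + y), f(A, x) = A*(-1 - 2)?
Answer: -4320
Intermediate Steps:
f(A, x) = -3*A (f(A, x) = A*(-3) = -3*A)
t(y) = -4*y² (t(y) = (y - 3*y)*(y + y) = (-2*y)*(2*y) = -4*y²)
(t(-3)*10)*12 = (-4*(-3)²*10)*12 = (-4*9*10)*12 = -36*10*12 = -360*12 = -4320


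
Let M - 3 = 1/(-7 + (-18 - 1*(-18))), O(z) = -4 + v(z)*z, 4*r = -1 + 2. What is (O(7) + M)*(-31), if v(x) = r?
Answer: -527/28 ≈ -18.821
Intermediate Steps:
r = ¼ (r = (-1 + 2)/4 = (¼)*1 = ¼ ≈ 0.25000)
v(x) = ¼
O(z) = -4 + z/4
M = 20/7 (M = 3 + 1/(-7 + (-18 - 1*(-18))) = 3 + 1/(-7 + (-18 + 18)) = 3 + 1/(-7 + 0) = 3 + 1/(-7) = 3 - ⅐ = 20/7 ≈ 2.8571)
(O(7) + M)*(-31) = ((-4 + (¼)*7) + 20/7)*(-31) = ((-4 + 7/4) + 20/7)*(-31) = (-9/4 + 20/7)*(-31) = (17/28)*(-31) = -527/28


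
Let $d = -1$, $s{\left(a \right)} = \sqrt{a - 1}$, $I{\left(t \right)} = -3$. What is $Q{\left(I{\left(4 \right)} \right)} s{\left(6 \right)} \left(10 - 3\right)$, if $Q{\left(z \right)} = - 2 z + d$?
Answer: $35 \sqrt{5} \approx 78.262$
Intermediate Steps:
$s{\left(a \right)} = \sqrt{-1 + a}$
$Q{\left(z \right)} = -1 - 2 z$ ($Q{\left(z \right)} = - 2 z - 1 = -1 - 2 z$)
$Q{\left(I{\left(4 \right)} \right)} s{\left(6 \right)} \left(10 - 3\right) = \left(-1 - -6\right) \sqrt{-1 + 6} \left(10 - 3\right) = \left(-1 + 6\right) \sqrt{5} \cdot 7 = 5 \sqrt{5} \cdot 7 = 35 \sqrt{5}$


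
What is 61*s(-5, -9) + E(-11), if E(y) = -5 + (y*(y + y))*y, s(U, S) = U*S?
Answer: 78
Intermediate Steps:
s(U, S) = S*U
E(y) = -5 + 2*y**3 (E(y) = -5 + (y*(2*y))*y = -5 + (2*y**2)*y = -5 + 2*y**3)
61*s(-5, -9) + E(-11) = 61*(-9*(-5)) + (-5 + 2*(-11)**3) = 61*45 + (-5 + 2*(-1331)) = 2745 + (-5 - 2662) = 2745 - 2667 = 78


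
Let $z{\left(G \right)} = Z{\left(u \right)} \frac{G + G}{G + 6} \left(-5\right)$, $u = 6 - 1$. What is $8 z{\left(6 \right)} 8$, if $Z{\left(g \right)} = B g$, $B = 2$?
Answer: $-3200$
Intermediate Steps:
$u = 5$
$Z{\left(g \right)} = 2 g$
$z{\left(G \right)} = - \frac{100 G}{6 + G}$ ($z{\left(G \right)} = 2 \cdot 5 \frac{G + G}{G + 6} \left(-5\right) = 10 \frac{2 G}{6 + G} \left(-5\right) = \frac{20 G}{6 + G} \left(-5\right) = - \frac{100 G}{6 + G}$)
$8 z{\left(6 \right)} 8 = 8 \left(\left(-100\right) 6 \frac{1}{6 + 6}\right) 8 = 8 \left(\left(-100\right) 6 \cdot \frac{1}{12}\right) 8 = 8 \left(-50\right) 8 = \left(-400\right) 8 = -3200$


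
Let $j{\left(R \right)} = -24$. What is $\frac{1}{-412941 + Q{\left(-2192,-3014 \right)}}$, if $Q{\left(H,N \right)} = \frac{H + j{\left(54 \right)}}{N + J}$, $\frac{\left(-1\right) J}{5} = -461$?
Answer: $- \frac{709}{292772953} \approx -2.4217 \cdot 10^{-6}$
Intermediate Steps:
$J = 2305$ ($J = \left(-5\right) \left(-461\right) = 2305$)
$Q{\left(H,N \right)} = \frac{-24 + H}{2305 + N}$ ($Q{\left(H,N \right)} = \frac{H - 24}{N + 2305} = \frac{-24 + H}{2305 + N}$)
$\frac{1}{-412941 + Q{\left(-2192,-3014 \right)}} = \frac{1}{-412941 + \frac{-24 - 2192}{2305 - 3014}} = \frac{1}{-412941 + \frac{1}{-709} \left(-2216\right)} = \frac{1}{-412941 - - \frac{2216}{709}} = \frac{1}{-412941 + \frac{2216}{709}} = \frac{1}{- \frac{292772953}{709}} = - \frac{709}{292772953}$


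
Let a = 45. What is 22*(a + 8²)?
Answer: 2398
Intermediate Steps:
22*(a + 8²) = 22*(45 + 8²) = 22*(45 + 64) = 22*109 = 2398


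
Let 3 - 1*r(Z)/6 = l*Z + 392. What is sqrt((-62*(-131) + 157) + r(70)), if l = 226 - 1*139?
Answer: I*sqrt(30595) ≈ 174.91*I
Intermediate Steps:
l = 87 (l = 226 - 139 = 87)
r(Z) = -2334 - 522*Z (r(Z) = 18 - 6*(87*Z + 392) = 18 - 6*(392 + 87*Z) = 18 + (-2352 - 522*Z) = -2334 - 522*Z)
sqrt((-62*(-131) + 157) + r(70)) = sqrt((-62*(-131) + 157) + (-2334 - 522*70)) = sqrt((8122 + 157) + (-2334 - 36540)) = sqrt(8279 - 38874) = sqrt(-30595) = I*sqrt(30595)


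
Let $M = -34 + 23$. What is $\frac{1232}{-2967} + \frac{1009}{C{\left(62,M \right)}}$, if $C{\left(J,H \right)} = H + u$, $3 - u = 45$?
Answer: $- \frac{3058999}{157251} \approx -19.453$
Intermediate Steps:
$M = -11$
$u = -42$ ($u = 3 - 45 = -42$)
$C{\left(J,H \right)} = -42 + H$ ($C{\left(J,H \right)} = H - 42 = -42 + H$)
$\frac{1232}{-2967} + \frac{1009}{C{\left(62,M \right)}} = \frac{1232}{-2967} + \frac{1009}{-42 - 11} = 1232 \left(- \frac{1}{2967}\right) + \frac{1009}{-53} = - \frac{1232}{2967} + 1009 \left(- \frac{1}{53}\right) = - \frac{1232}{2967} - \frac{1009}{53} = - \frac{3058999}{157251}$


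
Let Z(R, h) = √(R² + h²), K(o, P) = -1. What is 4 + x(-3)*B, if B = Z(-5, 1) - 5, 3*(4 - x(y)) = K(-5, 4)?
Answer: -53/3 + 13*√26/3 ≈ 4.4291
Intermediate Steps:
x(y) = 13/3 (x(y) = 4 - ⅓*(-1) = 4 + ⅓ = 13/3)
B = -5 + √26 (B = √((-5)² + 1²) - 5 = √(25 + 1) - 5 = √26 - 5 = -5 + √26 ≈ 0.099020)
4 + x(-3)*B = 4 + 13*(-5 + √26)/3 = 4 + (-65/3 + 13*√26/3) = -53/3 + 13*√26/3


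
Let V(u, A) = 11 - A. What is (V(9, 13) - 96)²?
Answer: 9604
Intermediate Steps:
(V(9, 13) - 96)² = ((11 - 1*13) - 96)² = ((11 - 13) - 96)² = (-2 - 96)² = (-98)² = 9604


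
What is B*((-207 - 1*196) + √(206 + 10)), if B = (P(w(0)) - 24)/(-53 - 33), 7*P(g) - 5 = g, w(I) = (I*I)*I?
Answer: -65689/602 + 489*√6/301 ≈ -105.14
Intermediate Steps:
w(I) = I³ (w(I) = I²*I = I³)
P(g) = 5/7 + g/7
B = 163/602 (B = ((5/7 + (⅐)*0³) - 24)/(-53 - 33) = ((5/7 + (⅐)*0) - 24)/(-86) = ((5/7 + 0) - 24)*(-1/86) = (5/7 - 24)*(-1/86) = -163/7*(-1/86) = 163/602 ≈ 0.27076)
B*((-207 - 1*196) + √(206 + 10)) = 163*((-207 - 1*196) + √(206 + 10))/602 = 163*((-207 - 196) + √216)/602 = 163*(-403 + 6*√6)/602 = -65689/602 + 489*√6/301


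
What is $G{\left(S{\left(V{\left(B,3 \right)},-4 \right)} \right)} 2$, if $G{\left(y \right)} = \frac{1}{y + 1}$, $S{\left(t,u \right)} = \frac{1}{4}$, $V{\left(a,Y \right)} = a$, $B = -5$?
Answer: $\frac{8}{5} \approx 1.6$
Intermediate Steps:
$S{\left(t,u \right)} = \frac{1}{4}$
$G{\left(y \right)} = \frac{1}{1 + y}$
$G{\left(S{\left(V{\left(B,3 \right)},-4 \right)} \right)} 2 = \frac{1}{1 + \frac{1}{4}} \cdot 2 = \frac{1}{\frac{5}{4}} \cdot 2 = \frac{4}{5} \cdot 2 = \frac{8}{5}$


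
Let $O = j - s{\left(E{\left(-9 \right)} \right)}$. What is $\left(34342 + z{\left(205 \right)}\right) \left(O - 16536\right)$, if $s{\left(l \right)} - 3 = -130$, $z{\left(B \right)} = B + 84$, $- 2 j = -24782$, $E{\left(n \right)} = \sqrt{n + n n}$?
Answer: $-139147358$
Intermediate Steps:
$E{\left(n \right)} = \sqrt{n + n^{2}}$
$j = 12391$ ($j = \left(- \frac{1}{2}\right) \left(-24782\right) = 12391$)
$z{\left(B \right)} = 84 + B$
$s{\left(l \right)} = -127$ ($s{\left(l \right)} = 3 - 130 = -127$)
$O = 12518$ ($O = 12391 - -127 = 12391 + 127 = 12518$)
$\left(34342 + z{\left(205 \right)}\right) \left(O - 16536\right) = \left(34342 + \left(84 + 205\right)\right) \left(12518 - 16536\right) = \left(34342 + 289\right) \left(-4018\right) = 34631 \left(-4018\right) = -139147358$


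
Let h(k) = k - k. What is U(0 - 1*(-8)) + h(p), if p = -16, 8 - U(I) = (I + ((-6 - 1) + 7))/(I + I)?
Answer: 15/2 ≈ 7.5000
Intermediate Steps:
U(I) = 15/2 (U(I) = 8 - (I + ((-6 - 1) + 7))/(I + I) = 8 - (I + (-7 + 7))/(2*I) = 8 - (I + 0)*1/(2*I) = 8 - I*1/(2*I) = 8 - 1*1/2 = 8 - 1/2 = 15/2)
h(k) = 0
U(0 - 1*(-8)) + h(p) = 15/2 + 0 = 15/2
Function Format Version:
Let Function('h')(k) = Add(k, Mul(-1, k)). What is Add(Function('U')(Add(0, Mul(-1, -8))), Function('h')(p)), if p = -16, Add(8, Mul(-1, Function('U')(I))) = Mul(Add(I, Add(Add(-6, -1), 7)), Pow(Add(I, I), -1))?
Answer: Rational(15, 2) ≈ 7.5000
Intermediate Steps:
Function('U')(I) = Rational(15, 2) (Function('U')(I) = Add(8, Mul(-1, Mul(Add(I, Add(Add(-6, -1), 7)), Pow(Add(I, I), -1)))) = Add(8, Mul(-1, Mul(Add(I, Add(-7, 7)), Pow(Mul(2, I), -1)))) = Add(8, Mul(-1, Mul(Add(I, 0), Mul(Rational(1, 2), Pow(I, -1))))) = Add(8, Mul(-1, Mul(I, Mul(Rational(1, 2), Pow(I, -1))))) = Add(8, Mul(-1, Rational(1, 2))) = Add(8, Rational(-1, 2)) = Rational(15, 2))
Function('h')(k) = 0
Add(Function('U')(Add(0, Mul(-1, -8))), Function('h')(p)) = Add(Rational(15, 2), 0) = Rational(15, 2)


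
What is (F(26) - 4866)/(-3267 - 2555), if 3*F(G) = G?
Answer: 7286/8733 ≈ 0.83431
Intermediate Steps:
F(G) = G/3
(F(26) - 4866)/(-3267 - 2555) = ((1/3)*26 - 4866)/(-3267 - 2555) = (26/3 - 4866)/(-5822) = -14572/3*(-1/5822) = 7286/8733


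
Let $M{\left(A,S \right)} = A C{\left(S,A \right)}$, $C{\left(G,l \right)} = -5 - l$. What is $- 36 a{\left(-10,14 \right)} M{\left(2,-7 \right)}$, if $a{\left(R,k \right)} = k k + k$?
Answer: $105840$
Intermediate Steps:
$M{\left(A,S \right)} = A \left(-5 - A\right)$
$a{\left(R,k \right)} = k + k^{2}$ ($a{\left(R,k \right)} = k^{2} + k = k + k^{2}$)
$- 36 a{\left(-10,14 \right)} M{\left(2,-7 \right)} = - 36 \cdot 14 \left(1 + 14\right) \left(\left(-1\right) 2 \left(5 + 2\right)\right) = - 36 \cdot 14 \cdot 15 \left(\left(-1\right) 2 \cdot 7\right) = \left(-36\right) 210 \left(-14\right) = \left(-7560\right) \left(-14\right) = 105840$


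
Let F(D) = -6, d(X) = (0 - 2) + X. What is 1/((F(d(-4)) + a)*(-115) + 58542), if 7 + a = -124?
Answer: 1/74297 ≈ 1.3459e-5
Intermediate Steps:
d(X) = -2 + X
a = -131 (a = -7 - 124 = -131)
1/((F(d(-4)) + a)*(-115) + 58542) = 1/((-6 - 131)*(-115) + 58542) = 1/(-137*(-115) + 58542) = 1/(15755 + 58542) = 1/74297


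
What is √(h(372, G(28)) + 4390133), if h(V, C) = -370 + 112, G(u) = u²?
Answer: 5*√175595 ≈ 2095.2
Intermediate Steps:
h(V, C) = -258
√(h(372, G(28)) + 4390133) = √(-258 + 4390133) = √4389875 = 5*√175595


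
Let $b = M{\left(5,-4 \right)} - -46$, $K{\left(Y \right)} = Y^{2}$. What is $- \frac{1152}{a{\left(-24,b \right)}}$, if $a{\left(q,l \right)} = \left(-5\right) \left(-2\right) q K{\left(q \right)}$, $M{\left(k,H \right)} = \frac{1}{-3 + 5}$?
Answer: $\frac{1}{120} \approx 0.0083333$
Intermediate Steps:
$M{\left(k,H \right)} = \frac{1}{2}$
$b = \frac{93}{2}$ ($b = \frac{1}{2} - -46 = \frac{1}{2} + 46 = \frac{93}{2} \approx 46.5$)
$a{\left(q,l \right)} = 10 q^{3}$ ($a{\left(q,l \right)} = \left(-5\right) \left(-2\right) q q^{2} = 10 q q^{2} = 10 q^{3}$)
$- \frac{1152}{a{\left(-24,b \right)}} = - \frac{1152}{10 \left(-24\right)^{3}} = - \frac{1152}{10 \left(-13824\right)} = - \frac{1152}{-138240} = \left(-1152\right) \left(- \frac{1}{138240}\right) = \frac{1}{120}$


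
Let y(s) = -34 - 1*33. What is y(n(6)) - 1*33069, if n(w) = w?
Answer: -33136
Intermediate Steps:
y(s) = -67 (y(s) = -34 - 33 = -67)
y(n(6)) - 1*33069 = -67 - 1*33069 = -67 - 33069 = -33136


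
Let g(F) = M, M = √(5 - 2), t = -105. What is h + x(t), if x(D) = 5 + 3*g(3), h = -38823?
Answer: -38818 + 3*√3 ≈ -38813.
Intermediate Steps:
M = √3 ≈ 1.7320
g(F) = √3
x(D) = 5 + 3*√3
h + x(t) = -38823 + (5 + 3*√3) = -38818 + 3*√3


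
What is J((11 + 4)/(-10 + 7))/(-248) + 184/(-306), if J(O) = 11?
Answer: -24499/37944 ≈ -0.64566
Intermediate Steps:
J((11 + 4)/(-10 + 7))/(-248) + 184/(-306) = 11/(-248) + 184/(-306) = 11*(-1/248) + 184*(-1/306) = -11/248 - 92/153 = -24499/37944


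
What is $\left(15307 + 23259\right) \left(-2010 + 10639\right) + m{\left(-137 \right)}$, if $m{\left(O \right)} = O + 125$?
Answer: $332786002$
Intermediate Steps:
$m{\left(O \right)} = 125 + O$
$\left(15307 + 23259\right) \left(-2010 + 10639\right) + m{\left(-137 \right)} = \left(15307 + 23259\right) \left(-2010 + 10639\right) + \left(125 - 137\right) = 38566 \cdot 8629 - 12 = 332786014 - 12 = 332786002$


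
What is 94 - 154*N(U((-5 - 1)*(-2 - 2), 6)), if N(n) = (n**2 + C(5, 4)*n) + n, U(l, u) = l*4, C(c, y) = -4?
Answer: -1374818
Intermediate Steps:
U(l, u) = 4*l
N(n) = n**2 - 3*n (N(n) = (n**2 - 4*n) + n = n**2 - 3*n)
94 - 154*N(U((-5 - 1)*(-2 - 2), 6)) = 94 - 154*4*((-5 - 1)*(-2 - 2))*(-3 + 4*((-5 - 1)*(-2 - 2))) = 94 - 154*4*(-6*(-4))*(-3 + 4*(-6*(-4))) = 94 - 154*4*24*(-3 + 4*24) = 94 - 14784*(-3 + 96) = 94 - 14784*93 = 94 - 154*8928 = 94 - 1374912 = -1374818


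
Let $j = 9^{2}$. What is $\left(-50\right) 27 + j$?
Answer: $-1269$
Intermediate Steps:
$j = 81$
$\left(-50\right) 27 + j = \left(-50\right) 27 + 81 = -1350 + 81 = -1269$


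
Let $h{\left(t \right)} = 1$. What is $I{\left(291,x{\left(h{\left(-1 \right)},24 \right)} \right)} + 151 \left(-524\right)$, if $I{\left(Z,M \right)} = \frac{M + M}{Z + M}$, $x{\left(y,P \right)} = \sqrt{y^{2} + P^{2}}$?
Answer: $- \frac{3327323025}{42052} + \frac{291 \sqrt{577}}{42052} \approx -79124.0$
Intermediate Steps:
$x{\left(y,P \right)} = \sqrt{P^{2} + y^{2}}$
$I{\left(Z,M \right)} = \frac{2 M}{M + Z}$
$I{\left(291,x{\left(h{\left(-1 \right)},24 \right)} \right)} + 151 \left(-524\right) = \frac{2 \sqrt{24^{2} + 1^{2}}}{\sqrt{24^{2} + 1^{2}} + 291} + 151 \left(-524\right) = \frac{2 \sqrt{576 + 1}}{\sqrt{576 + 1} + 291} - 79124 = \frac{2 \sqrt{577}}{\sqrt{577} + 291} - 79124 = \frac{2 \sqrt{577}}{291 + \sqrt{577}} - 79124 = -79124 + \frac{2 \sqrt{577}}{291 + \sqrt{577}}$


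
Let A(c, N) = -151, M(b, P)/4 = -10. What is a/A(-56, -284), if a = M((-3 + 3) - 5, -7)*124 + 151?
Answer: 4809/151 ≈ 31.848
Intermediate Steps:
M(b, P) = -40 (M(b, P) = 4*(-10) = -40)
a = -4809 (a = -40*124 + 151 = -4960 + 151 = -4809)
a/A(-56, -284) = -4809/(-151) = -4809*(-1/151) = 4809/151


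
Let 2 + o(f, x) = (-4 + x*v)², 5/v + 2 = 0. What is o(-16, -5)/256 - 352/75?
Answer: -339373/76800 ≈ -4.4189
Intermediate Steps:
v = -5/2 (v = 5/(-2 + 0) = 5/(-2) = 5*(-½) = -5/2 ≈ -2.5000)
o(f, x) = -2 + (-4 - 5*x/2)² (o(f, x) = -2 + (-4 + x*(-5/2))² = -2 + (-4 - 5*x/2)²)
o(-16, -5)/256 - 352/75 = (-2 + (8 + 5*(-5))²/4)/256 - 352/75 = (-2 + (8 - 25)²/4)*(1/256) - 352*1/75 = (-2 + (¼)*(-17)²)*(1/256) - 352/75 = (-2 + (¼)*289)*(1/256) - 352/75 = (-2 + 289/4)*(1/256) - 352/75 = (281/4)*(1/256) - 352/75 = 281/1024 - 352/75 = -339373/76800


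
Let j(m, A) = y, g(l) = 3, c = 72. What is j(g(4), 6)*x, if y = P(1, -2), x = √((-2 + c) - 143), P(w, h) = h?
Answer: -2*I*√73 ≈ -17.088*I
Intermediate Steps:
x = I*√73 (x = √((-2 + 72) - 143) = √(70 - 143) = √(-73) = I*√73 ≈ 8.544*I)
y = -2
j(m, A) = -2
j(g(4), 6)*x = -2*I*√73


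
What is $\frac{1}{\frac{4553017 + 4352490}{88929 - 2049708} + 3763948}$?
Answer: $\frac{1960779}{7380261289985} \approx 2.6568 \cdot 10^{-7}$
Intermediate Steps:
$\frac{1}{\frac{4553017 + 4352490}{88929 - 2049708} + 3763948} = \frac{1}{\frac{8905507}{-1960779} + 3763948} = \frac{1}{8905507 \left(- \frac{1}{1960779}\right) + 3763948} = \frac{1}{- \frac{8905507}{1960779} + 3763948} = \frac{1}{\frac{7380261289985}{1960779}} = \frac{1960779}{7380261289985}$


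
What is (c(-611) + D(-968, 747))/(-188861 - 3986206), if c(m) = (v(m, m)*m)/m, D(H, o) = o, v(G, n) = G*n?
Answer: -374068/4175067 ≈ -0.089596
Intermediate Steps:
c(m) = m² (c(m) = ((m*m)*m)/m = (m²*m)/m = m³/m = m²)
(c(-611) + D(-968, 747))/(-188861 - 3986206) = ((-611)² + 747)/(-188861 - 3986206) = (373321 + 747)/(-4175067) = 374068*(-1/4175067) = -374068/4175067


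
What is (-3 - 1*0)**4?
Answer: 81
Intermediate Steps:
(-3 - 1*0)**4 = (-3 + 0)**4 = (-3)**4 = 81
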